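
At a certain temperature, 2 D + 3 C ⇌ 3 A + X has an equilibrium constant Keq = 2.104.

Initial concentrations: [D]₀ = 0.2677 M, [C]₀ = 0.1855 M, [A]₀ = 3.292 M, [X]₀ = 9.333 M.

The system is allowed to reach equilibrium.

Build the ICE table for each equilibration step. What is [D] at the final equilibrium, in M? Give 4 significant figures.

[D]_eq = 1.438 M

Q₀ = 7.2790e+05 vs Keq = 2.104 ⇒ Q>K, reverse
Step 1:
                   D          C          A          X
  I           0.2677     0.1855      3.292      9.333
  C             1.17      1.755     -1.755     -0.585
  E            1.438       1.94      1.537      8.748
  solve Keq expr → x = -0.585; check Q = 2.104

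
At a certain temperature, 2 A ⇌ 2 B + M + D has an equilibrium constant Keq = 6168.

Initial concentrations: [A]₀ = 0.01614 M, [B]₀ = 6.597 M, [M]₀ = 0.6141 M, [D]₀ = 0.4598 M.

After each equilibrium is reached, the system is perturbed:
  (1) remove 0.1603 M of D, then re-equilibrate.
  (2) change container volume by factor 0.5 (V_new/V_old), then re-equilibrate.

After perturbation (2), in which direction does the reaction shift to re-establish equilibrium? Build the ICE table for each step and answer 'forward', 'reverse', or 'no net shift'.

Q₀ = 4.7173e+04 vs Keq = 6168 ⇒ Q>K, reverse
Step 1:
                  A         B         M         D
  Initial   0.01614     6.597    0.6141    0.4598
  Change    0.02716  -0.02716  -0.01358  -0.01358
  Equil      0.0433      6.57    0.6005    0.4462
  solve Keq expr → x = -0.01358; check Q = 6168
Then remove 0.1603 M of D.
Step 2:
                  A         B         M         D
  Initial    0.0433      6.57    0.6005    0.2859
  Change  -0.008228  0.008228  0.004114  0.004114
  Equil     0.03507     6.578    0.6046      0.29
  solve Keq expr → x = 0.004114; check Q = 6168
Then change container volume by factor 0.5 (V_new/V_old).
Step 3:
                  A         B         M         D
  Initial   0.07015     13.16     1.209    0.5801
  Change    0.06378  -0.06378  -0.03189  -0.03189
  Equil      0.1339     13.09     1.177    0.5482
  solve Keq expr → x = -0.03189; check Q = 6168

Direction: reverse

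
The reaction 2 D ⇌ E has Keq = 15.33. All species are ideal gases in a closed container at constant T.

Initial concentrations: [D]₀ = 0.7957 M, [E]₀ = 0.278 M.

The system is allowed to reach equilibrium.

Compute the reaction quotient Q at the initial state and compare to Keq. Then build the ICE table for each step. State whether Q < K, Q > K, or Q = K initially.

Q₀ = 0.4391 vs Keq = 15.33 ⇒ Q<K, forward
Step 1:
                    D           E
  init         0.7957       0.278
  Δ           -0.6014      0.3007
  eq           0.1943      0.5787
  solve Keq expr → x = 0.3007; check Q = 15.33

Q₀ = 0.4391; Q < K (proceeds forward)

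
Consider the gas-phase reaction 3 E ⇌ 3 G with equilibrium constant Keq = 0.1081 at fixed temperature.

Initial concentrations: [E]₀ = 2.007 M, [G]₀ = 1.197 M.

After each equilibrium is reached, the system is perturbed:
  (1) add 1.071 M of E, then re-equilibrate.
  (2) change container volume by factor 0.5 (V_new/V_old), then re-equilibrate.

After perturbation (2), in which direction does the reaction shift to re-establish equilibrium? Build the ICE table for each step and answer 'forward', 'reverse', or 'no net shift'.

Direction: no net shift

Q₀ = 0.2121 vs Keq = 0.1081 ⇒ Q>K, reverse
Step 1:
                    E           G
  init          2.007       1.197
  Δ            0.1632     -0.1632
  eq             2.17       1.034
  solve Keq expr → x = -0.0544; check Q = 0.1081
Then add 1.071 M of E.
Step 2:
                    E           G
  init          3.241       1.034
  Δ           -0.3456      0.3456
  eq            2.896       1.379
  solve Keq expr → x = 0.1152; check Q = 0.1081
Then change container volume by factor 0.5 (V_new/V_old).
Step 3:
                    E           G
  init          5.791       2.759
  Δ                 0           0
  eq            5.791       2.759
  solve Keq expr → x = 0; check Q = 0.1081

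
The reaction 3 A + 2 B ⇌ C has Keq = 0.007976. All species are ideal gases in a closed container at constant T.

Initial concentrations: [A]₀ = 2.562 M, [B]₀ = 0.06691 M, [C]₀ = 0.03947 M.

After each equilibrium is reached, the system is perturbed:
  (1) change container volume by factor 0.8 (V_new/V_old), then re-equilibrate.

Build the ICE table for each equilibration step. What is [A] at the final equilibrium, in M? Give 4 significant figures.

Q₀ = 0.5243 vs Keq = 0.007976 ⇒ Q>K, reverse
Step 1:
                  A         B         C
  I           2.562   0.06691   0.03947
  C          0.1095   0.07299  -0.03649
  E           2.671    0.1399  0.002976
  solve Keq expr → x = -0.03649; check Q = 0.007976
Then change container volume by factor 0.8 (V_new/V_old).
Step 2:
                  A         B         C
  I           3.339    0.1749   0.00372
  C        -0.01314 -0.008758  0.004379
  E           3.326    0.1661  0.008099
  solve Keq expr → x = 0.004379; check Q = 0.007976

[A]_eq = 3.326 M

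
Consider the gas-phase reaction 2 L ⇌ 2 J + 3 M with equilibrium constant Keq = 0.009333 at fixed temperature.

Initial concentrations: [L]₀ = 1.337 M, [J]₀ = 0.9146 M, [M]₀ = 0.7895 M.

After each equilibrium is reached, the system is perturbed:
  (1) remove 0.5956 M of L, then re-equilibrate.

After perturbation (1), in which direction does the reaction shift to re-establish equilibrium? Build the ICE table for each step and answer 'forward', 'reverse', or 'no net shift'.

Direction: reverse

Q₀ = 0.2303 vs Keq = 0.009333 ⇒ Q>K, reverse
Step 1:
                  L         J         M
  Initial     1.337    0.9146    0.7895
  Change     0.2687   -0.2687   -0.4031
  Equil       1.606    0.6459    0.3864
  solve Keq expr → x = -0.1344; check Q = 0.009333
Then remove 0.5956 M of L.
Step 2:
                  L         J         M
  Initial      1.01    0.6459    0.3864
  Change    0.05111  -0.05111  -0.07666
  Equil       1.061    0.5948    0.3097
  solve Keq expr → x = -0.02555; check Q = 0.009333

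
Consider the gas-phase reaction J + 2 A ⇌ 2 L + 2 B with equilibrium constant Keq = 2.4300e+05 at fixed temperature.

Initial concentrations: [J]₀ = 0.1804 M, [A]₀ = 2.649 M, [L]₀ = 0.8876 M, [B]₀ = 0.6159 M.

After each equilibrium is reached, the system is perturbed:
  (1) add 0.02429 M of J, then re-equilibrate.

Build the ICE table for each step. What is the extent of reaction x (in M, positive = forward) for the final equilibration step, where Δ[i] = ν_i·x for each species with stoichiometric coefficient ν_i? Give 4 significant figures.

Q₀ = 0.2361 vs Keq = 2.4300e+05 ⇒ Q<K, forward
Step 1:
                  J         A         L         B
  init       0.1804     2.649    0.8876    0.6159
  Δ         -0.1804   -0.3608    0.3608    0.3608
  eq      1.1685e-06     2.288     1.248    0.9767
  solve Keq expr → x = 0.1804; check Q = 2.4300e+05
Then add 0.02429 M of J.
Step 2:
                  J         A         L         B
  init      0.02429     2.288     1.248    0.9767
  Δ        -0.02429  -0.04858   0.04858   0.04858
  eq      1.4507e-06      2.24     1.297     1.025
  solve Keq expr → x = 0.02429; check Q = 2.4300e+05

x = 0.02429 M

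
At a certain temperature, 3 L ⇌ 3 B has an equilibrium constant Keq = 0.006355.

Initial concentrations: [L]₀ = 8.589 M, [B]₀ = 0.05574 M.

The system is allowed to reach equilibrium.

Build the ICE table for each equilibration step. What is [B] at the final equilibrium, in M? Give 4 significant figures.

Q₀ = 2.7332e-07 vs Keq = 0.006355 ⇒ Q<K, forward
Step 1:
                  L         B
  init        8.589   0.05574
  Δ          -1.295     1.295
  eq          7.294     1.351
  solve Keq expr → x = 0.4318; check Q = 0.006355

[B]_eq = 1.351 M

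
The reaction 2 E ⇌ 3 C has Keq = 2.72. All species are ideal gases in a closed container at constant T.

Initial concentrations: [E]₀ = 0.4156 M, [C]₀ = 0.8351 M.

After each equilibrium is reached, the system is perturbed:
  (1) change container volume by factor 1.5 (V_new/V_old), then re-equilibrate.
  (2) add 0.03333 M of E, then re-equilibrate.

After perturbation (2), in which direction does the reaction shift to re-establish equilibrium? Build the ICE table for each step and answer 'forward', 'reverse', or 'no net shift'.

Direction: forward

Q₀ = 3.372 vs Keq = 2.72 ⇒ Q>K, reverse
Step 1:
                   E          C
  I           0.4156     0.8351
  C          0.02109   -0.03163
  E           0.4367     0.8035
  solve Keq expr → x = -0.01054; check Q = 2.72
Then change container volume by factor 1.5 (V_new/V_old).
Step 2:
                   E          C
  I           0.2911     0.5356
  C         -0.02649    0.03973
  E           0.2646     0.5754
  solve Keq expr → x = 0.01324; check Q = 2.72
Then add 0.03333 M of E.
Step 3:
                   E          C
  I            0.298     0.5754
  C         -0.01629    0.02444
  E           0.2817     0.5998
  solve Keq expr → x = 0.008146; check Q = 2.72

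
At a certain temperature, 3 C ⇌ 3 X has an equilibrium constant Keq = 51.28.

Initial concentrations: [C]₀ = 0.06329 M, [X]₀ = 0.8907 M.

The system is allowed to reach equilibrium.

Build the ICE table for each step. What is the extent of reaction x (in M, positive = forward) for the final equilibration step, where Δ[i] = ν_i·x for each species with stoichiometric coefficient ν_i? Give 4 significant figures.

x = -0.04634 M

Q₀ = 2787 vs Keq = 51.28 ⇒ Q>K, reverse
Step 1:
                    C           X
  I           0.06329      0.8907
  C             0.139      -0.139
  E            0.2023      0.7517
  solve Keq expr → x = -0.04634; check Q = 51.28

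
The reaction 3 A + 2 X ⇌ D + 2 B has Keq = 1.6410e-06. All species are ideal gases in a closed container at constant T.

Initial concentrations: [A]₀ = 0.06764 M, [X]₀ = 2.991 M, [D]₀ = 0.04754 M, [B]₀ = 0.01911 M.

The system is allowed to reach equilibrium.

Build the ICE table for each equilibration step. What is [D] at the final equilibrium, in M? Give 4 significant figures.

[D]_eq = 0.03828 M

Q₀ = 0.006271 vs Keq = 1.6410e-06 ⇒ Q>K, reverse
Step 1:
                  A         X         D         B
  I         0.06764     2.991   0.04754   0.01911
  C         0.02779   0.01853 -0.009265  -0.01853
  E         0.09543      3.01   0.03828 5.8096e-04
  solve Keq expr → x = -0.009265; check Q = 1.6410e-06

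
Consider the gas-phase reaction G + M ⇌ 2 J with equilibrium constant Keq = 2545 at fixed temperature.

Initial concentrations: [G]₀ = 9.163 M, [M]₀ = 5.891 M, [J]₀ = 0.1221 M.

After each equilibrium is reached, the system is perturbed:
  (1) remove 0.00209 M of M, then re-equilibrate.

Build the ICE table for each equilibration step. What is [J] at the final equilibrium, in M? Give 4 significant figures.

[J]_eq = 11.87 M

Q₀ = 2.7619e-04 vs Keq = 2545 ⇒ Q<K, forward
Step 1:
                   G          M          J
  I            9.163      5.891     0.1221
  C           -5.874     -5.874      11.75
  E            3.289    0.01683      11.87
  solve Keq expr → x = 5.874; check Q = 2545
Then remove 0.00209 M of M.
Step 2:
                   G          M          J
  I            3.289    0.01474      11.87
  C         0.002068   0.002068  -0.004135
  E            3.291    0.01681      11.87
  solve Keq expr → x = -0.002068; check Q = 2545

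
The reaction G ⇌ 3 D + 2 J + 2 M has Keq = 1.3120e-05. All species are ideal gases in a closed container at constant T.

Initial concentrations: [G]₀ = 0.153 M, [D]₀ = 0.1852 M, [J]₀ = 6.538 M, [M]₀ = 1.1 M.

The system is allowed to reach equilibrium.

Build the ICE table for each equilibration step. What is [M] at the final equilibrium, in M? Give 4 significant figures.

Q₀ = 2.147 vs Keq = 1.3120e-05 ⇒ Q>K, reverse
Step 1:
                   G          D          J          M
  Initial      0.153     0.1852      6.538        1.1
  Change     0.06035    -0.1811    -0.1207    -0.1207
  Equil       0.2134   0.004138      6.417     0.9793
  solve Keq expr → x = -0.06035; check Q = 1.3120e-05

[M]_eq = 0.9793 M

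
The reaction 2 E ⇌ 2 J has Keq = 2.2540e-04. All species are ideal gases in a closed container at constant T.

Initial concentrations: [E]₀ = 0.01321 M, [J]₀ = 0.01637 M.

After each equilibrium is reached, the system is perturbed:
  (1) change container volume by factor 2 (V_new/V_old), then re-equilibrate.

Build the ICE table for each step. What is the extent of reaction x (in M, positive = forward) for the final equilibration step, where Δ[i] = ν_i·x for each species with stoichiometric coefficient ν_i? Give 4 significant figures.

Q₀ = 1.536 vs Keq = 2.2540e-04 ⇒ Q>K, reverse
Step 1:
                  E         J
  Initial   0.01321   0.01637
  Change    0.01593  -0.01593
  Equil     0.02914 4.3753e-04
  solve Keq expr → x = -0.007966; check Q = 2.2540e-04
Then change container volume by factor 2 (V_new/V_old).
Step 2:
                  E         J
  Initial   0.01457 2.1876e-04
  Change          0         0
  Equil     0.01457 2.1876e-04
  solve Keq expr → x = 0; check Q = 2.2540e-04

x = 0 M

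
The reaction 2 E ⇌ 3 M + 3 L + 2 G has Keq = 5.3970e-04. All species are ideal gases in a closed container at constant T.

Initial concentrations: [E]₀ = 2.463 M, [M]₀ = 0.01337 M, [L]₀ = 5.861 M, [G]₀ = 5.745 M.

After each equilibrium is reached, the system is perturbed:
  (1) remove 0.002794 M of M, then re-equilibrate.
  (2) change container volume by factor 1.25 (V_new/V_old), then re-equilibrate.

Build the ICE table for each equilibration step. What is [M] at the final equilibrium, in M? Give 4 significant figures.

Q₀ = 0.002618 vs Keq = 5.3970e-04 ⇒ Q>K, reverse
Step 1:
                   E          M          L          G
  init         2.463    0.01337      5.861      5.745
  Δ         0.003636  -0.005453  -0.005453  -0.003636
  eq           2.467   0.007917      5.856      5.741
  solve Keq expr → x = -0.001818; check Q = 5.3970e-04
Then remove 0.002794 M of M.
Step 2:
                   E          M          L          G
  init         2.467   0.005123      5.856      5.741
  Δ        -0.001856   0.002785   0.002785   0.001856
  eq           2.465   0.007907      5.858      5.743
  solve Keq expr → x = 9.2819e-04; check Q = 5.3970e-04
Then change container volume by factor 1.25 (V_new/V_old).
Step 3:
                   E          M          L          G
  init         1.972   0.006326      4.687      4.595
  Δ         -0.00236    0.00354    0.00354    0.00236
  eq           1.969   0.009865       4.69      4.597
  solve Keq expr → x = 0.00118; check Q = 5.3970e-04

[M]_eq = 0.009865 M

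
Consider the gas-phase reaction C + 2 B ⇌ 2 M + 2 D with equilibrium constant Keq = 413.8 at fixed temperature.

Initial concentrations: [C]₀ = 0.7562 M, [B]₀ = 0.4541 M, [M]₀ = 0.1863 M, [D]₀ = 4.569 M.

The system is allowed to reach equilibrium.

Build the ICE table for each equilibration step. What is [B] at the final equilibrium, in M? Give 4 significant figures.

[B]_eq = 0.1508 M

Q₀ = 4.647 vs Keq = 413.8 ⇒ Q<K, forward
Step 1:
                  C         B         M         D
  I          0.7562    0.4541    0.1863     4.569
  C         -0.1516   -0.3033    0.3033    0.3033
  E          0.6046    0.1508    0.4896     4.872
  solve Keq expr → x = 0.1516; check Q = 413.8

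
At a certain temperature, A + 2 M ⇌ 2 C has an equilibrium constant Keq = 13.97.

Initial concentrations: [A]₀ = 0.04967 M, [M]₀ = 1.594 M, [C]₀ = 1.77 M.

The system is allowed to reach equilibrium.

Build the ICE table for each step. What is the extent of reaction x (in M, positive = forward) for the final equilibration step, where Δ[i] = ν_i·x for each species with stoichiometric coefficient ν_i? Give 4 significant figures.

x = -0.02769 M

Q₀ = 24.82 vs Keq = 13.97 ⇒ Q>K, reverse
Step 1:
                   A          M          C
  init       0.04967      1.594       1.77
  Δ          0.02769    0.05538   -0.05538
  eq         0.07736      1.649      1.715
  solve Keq expr → x = -0.02769; check Q = 13.97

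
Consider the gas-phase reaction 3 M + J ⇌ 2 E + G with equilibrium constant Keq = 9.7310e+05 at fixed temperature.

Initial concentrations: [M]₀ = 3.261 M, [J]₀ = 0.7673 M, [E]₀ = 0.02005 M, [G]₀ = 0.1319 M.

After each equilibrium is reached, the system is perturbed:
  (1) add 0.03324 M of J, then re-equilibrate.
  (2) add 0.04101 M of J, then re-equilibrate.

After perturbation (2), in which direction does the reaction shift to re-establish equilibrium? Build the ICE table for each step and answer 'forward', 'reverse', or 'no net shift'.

Q₀ = 1.9928e-06 vs Keq = 9.7310e+05 ⇒ Q<K, forward
Step 1:
                  M         J         E         G
  I           3.261    0.7673   0.02005    0.1319
  C          -2.302   -0.7673     1.535    0.7673
  E          0.9591 2.5314e-06     1.555    0.8992
  solve Keq expr → x = 0.7673; check Q = 9.7310e+05
Then add 0.03324 M of J.
Step 2:
                  M         J         E         G
  I          0.9591   0.03324     1.555    0.8992
  C        -0.09972  -0.03324   0.06648   0.03324
  E          0.8594 3.9675e-06     1.621    0.9324
  solve Keq expr → x = 0.03324; check Q = 9.7310e+05
Then add 0.04101 M of J.
Step 3:
                  M         J         E         G
  I          0.8594   0.04101     1.621    0.9324
  C          -0.123  -0.04101   0.08201   0.04101
  E          0.7364 7.2671e-06     1.703    0.9734
  solve Keq expr → x = 0.04101; check Q = 9.7310e+05

Direction: forward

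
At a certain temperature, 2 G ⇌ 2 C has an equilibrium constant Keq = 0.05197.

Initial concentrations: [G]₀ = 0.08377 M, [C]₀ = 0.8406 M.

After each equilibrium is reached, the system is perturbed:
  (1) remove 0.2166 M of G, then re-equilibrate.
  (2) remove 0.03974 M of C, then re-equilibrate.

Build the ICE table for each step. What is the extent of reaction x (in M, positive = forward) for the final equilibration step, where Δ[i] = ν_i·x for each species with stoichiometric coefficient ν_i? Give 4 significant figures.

Q₀ = 100.7 vs Keq = 0.05197 ⇒ Q>K, reverse
Step 1:
                  G         C
  Initial   0.08377    0.8406
  Change      0.669    -0.669
  Equil      0.7528    0.1716
  solve Keq expr → x = -0.3345; check Q = 0.05197
Then remove 0.2166 M of G.
Step 2:
                  G         C
  Initial    0.5362    0.1716
  Change    0.04021  -0.04021
  Equil      0.5764    0.1314
  solve Keq expr → x = -0.02011; check Q = 0.05197
Then remove 0.03974 M of C.
Step 3:
                  G         C
  Initial    0.5764   0.09166
  Change   -0.03236   0.03236
  Equil       0.544     0.124
  solve Keq expr → x = 0.01618; check Q = 0.05197

x = 0.01618 M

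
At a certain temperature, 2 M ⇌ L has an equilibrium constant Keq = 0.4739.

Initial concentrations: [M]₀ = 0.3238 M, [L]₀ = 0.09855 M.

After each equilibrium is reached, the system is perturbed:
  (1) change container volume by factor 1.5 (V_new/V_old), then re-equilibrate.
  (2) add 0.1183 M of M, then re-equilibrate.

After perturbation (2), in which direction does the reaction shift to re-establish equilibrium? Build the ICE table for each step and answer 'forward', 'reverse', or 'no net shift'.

Q₀ = 0.9399 vs Keq = 0.4739 ⇒ Q>K, reverse
Step 1:
                    M           L
  I            0.3238     0.09855
  C           0.05854    -0.02927
  E            0.3823     0.06928
  solve Keq expr → x = -0.02927; check Q = 0.4739
Then change container volume by factor 1.5 (V_new/V_old).
Step 2:
                    M           L
  I            0.2549     0.04619
  C           0.02049    -0.01025
  E            0.2754     0.03594
  solve Keq expr → x = -0.01025; check Q = 0.4739
Then add 0.1183 M of M.
Step 3:
                    M           L
  I            0.3937     0.03594
  C          -0.04401     0.02201
  E            0.3497     0.05795
  solve Keq expr → x = 0.02201; check Q = 0.4739

Direction: forward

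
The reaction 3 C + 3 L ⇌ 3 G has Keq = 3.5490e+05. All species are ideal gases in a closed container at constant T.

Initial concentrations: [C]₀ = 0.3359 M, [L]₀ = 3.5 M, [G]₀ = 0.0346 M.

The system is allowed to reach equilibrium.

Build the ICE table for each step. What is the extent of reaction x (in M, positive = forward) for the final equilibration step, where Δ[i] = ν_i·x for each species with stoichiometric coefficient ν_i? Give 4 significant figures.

x = 0.1114 M

Q₀ = 2.5491e-05 vs Keq = 3.5490e+05 ⇒ Q<K, forward
Step 1:
                  C         L         G
  init       0.3359       3.5    0.0346
  Δ         -0.3343   -0.3343    0.3343
  eq       0.001646     3.166    0.3689
  solve Keq expr → x = 0.1114; check Q = 3.5490e+05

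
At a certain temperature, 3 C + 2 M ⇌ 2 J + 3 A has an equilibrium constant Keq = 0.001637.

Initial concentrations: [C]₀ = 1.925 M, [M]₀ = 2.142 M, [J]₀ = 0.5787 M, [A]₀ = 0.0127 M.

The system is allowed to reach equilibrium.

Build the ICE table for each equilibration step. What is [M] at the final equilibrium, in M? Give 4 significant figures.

Q₀ = 2.0960e-08 vs Keq = 0.001637 ⇒ Q<K, forward
Step 1:
                   C          M          J          A
  I            1.925      2.142     0.5787     0.0127
  C          -0.3265    -0.2177     0.2177     0.3265
  E            1.598      1.924     0.7964     0.3392
  solve Keq expr → x = 0.1088; check Q = 0.001637

[M]_eq = 1.924 M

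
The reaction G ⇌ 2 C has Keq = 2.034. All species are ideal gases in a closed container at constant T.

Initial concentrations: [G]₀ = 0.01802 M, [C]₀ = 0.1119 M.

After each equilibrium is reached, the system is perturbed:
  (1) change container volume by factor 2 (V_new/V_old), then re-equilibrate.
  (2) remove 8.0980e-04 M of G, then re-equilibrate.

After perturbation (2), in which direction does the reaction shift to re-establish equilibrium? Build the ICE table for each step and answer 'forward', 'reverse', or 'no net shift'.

Q₀ = 0.6949 vs Keq = 2.034 ⇒ Q<K, forward
Step 1:
                   G          C
  Initial    0.01802     0.1119
  Change   -0.009576    0.01915
  Equil     0.008444     0.1311
  solve Keq expr → x = 0.009576; check Q = 2.034
Then change container volume by factor 2 (V_new/V_old).
Step 2:
                   G          C
  Initial   0.004222    0.06553
  Change   -0.001864   0.003728
  Equil     0.002358    0.06925
  solve Keq expr → x = 0.001864; check Q = 2.034
Then remove 8.0980e-04 M of G.
Step 3:
                   G          C
  Initial   0.001548    0.06925
  Change  7.1361e-04  -0.001427
  Equil     0.002262    0.06783
  solve Keq expr → x = -7.1361e-04; check Q = 2.034

Direction: reverse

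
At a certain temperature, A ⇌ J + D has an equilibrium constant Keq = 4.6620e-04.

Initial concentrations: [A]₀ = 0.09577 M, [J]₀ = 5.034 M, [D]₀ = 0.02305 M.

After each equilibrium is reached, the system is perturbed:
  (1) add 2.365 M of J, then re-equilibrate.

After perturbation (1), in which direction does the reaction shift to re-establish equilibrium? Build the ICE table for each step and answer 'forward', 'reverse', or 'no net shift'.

Direction: reverse

Q₀ = 1.212 vs Keq = 4.6620e-04 ⇒ Q>K, reverse
Step 1:
                  A         J         D
  Initial   0.09577     5.034   0.02305
  Change    0.02304  -0.02304  -0.02304
  Equil      0.1188     5.011 1.1054e-05
  solve Keq expr → x = -0.02304; check Q = 4.6620e-04
Then add 2.365 M of J.
Step 2:
                  A         J         D
  Initial    0.1188     7.376 1.1054e-05
  Change  3.5439e-06 -3.5439e-06 -3.5439e-06
  Equil      0.1188     7.376 7.5096e-06
  solve Keq expr → x = -3.5439e-06; check Q = 4.6620e-04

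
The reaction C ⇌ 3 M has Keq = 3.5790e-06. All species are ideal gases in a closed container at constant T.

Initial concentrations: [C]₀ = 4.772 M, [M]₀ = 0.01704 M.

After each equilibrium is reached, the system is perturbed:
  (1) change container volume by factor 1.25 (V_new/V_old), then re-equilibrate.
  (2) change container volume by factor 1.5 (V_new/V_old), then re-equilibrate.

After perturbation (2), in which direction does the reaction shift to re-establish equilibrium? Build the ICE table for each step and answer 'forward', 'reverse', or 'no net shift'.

Direction: forward

Q₀ = 1.0368e-06 vs Keq = 3.5790e-06 ⇒ Q<K, forward
Step 1:
                  C         M
  init        4.772   0.01704
  Δ       -0.002902  0.008707
  eq          4.769   0.02575
  solve Keq expr → x = 0.002902; check Q = 3.5790e-06
Then change container volume by factor 1.25 (V_new/V_old).
Step 2:
                  C         M
  init        3.815    0.0206
  Δ       -0.001101  0.003302
  eq          3.814    0.0239
  solve Keq expr → x = 0.001101; check Q = 3.5790e-06
Then change container volume by factor 1.5 (V_new/V_old).
Step 3:
                  C         M
  init        2.543   0.01593
  Δ       -0.001647  0.004941
  eq          2.541   0.02087
  solve Keq expr → x = 0.001647; check Q = 3.5790e-06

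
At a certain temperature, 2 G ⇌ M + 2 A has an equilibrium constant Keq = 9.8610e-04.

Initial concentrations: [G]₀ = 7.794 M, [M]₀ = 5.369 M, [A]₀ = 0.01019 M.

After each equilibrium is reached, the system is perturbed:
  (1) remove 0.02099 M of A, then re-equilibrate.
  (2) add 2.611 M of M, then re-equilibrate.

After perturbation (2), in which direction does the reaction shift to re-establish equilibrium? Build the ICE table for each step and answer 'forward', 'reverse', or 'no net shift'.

Q₀ = 9.1774e-06 vs Keq = 9.8610e-04 ⇒ Q<K, forward
Step 1:
                   G          M          A
  Initial      7.794      5.369    0.01019
  Change    -0.09371    0.04686    0.09371
  Equil          7.7      5.416     0.1039
  solve Keq expr → x = 0.04686; check Q = 9.8610e-04
Then remove 0.02099 M of A.
Step 2:
                   G          M          A
  Initial        7.7      5.416    0.08291
  Change    -0.02061    0.01031    0.02061
  Equil         7.68      5.426     0.1035
  solve Keq expr → x = 0.01031; check Q = 9.8610e-04
Then add 2.611 M of M.
Step 3:
                   G          M          A
  Initial       7.68      8.037     0.1035
  Change     0.01821  -0.009106   -0.01821
  Equil        7.698      8.028    0.08532
  solve Keq expr → x = -0.009106; check Q = 9.8610e-04

Direction: reverse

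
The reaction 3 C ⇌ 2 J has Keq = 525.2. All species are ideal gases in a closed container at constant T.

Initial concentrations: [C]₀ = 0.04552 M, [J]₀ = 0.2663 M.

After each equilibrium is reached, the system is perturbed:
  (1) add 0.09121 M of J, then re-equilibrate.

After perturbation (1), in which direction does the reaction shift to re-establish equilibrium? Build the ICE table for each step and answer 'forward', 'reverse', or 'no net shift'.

Direction: reverse

Q₀ = 751.9 vs Keq = 525.2 ⇒ Q>K, reverse
Step 1:
                    C           J
  init        0.04552      0.2663
  Δ          0.005326    -0.00355
  eq          0.05085      0.2627
  solve Keq expr → x = -0.001775; check Q = 525.2
Then add 0.09121 M of J.
Step 2:
                    C           J
  init        0.05085       0.354
  Δ           0.01036   -0.006909
  eq          0.06121      0.3471
  solve Keq expr → x = -0.003455; check Q = 525.2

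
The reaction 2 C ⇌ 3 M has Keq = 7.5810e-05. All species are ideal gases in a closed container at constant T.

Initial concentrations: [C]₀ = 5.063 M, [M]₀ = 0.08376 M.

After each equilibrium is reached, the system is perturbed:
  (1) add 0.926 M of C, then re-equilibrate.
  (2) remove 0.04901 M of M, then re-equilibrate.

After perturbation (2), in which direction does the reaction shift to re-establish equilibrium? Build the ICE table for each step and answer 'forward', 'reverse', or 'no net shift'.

Q₀ = 2.2924e-05 vs Keq = 7.5810e-05 ⇒ Q<K, forward
Step 1:
                    C           M
  I             5.063     0.08376
  C          -0.02706     0.04059
  E             5.036      0.1243
  solve Keq expr → x = 0.01353; check Q = 7.5810e-05
Then add 0.926 M of C.
Step 2:
                    C           M
  I             5.962      0.1243
  C         -0.009772     0.01466
  E             5.952       0.139
  solve Keq expr → x = 0.004886; check Q = 7.5810e-05
Then remove 0.04901 M of M.
Step 3:
                    C           M
  I             5.952     0.08999
  C          -0.03234     0.04851
  E              5.92      0.1385
  solve Keq expr → x = 0.01617; check Q = 7.5810e-05

Direction: forward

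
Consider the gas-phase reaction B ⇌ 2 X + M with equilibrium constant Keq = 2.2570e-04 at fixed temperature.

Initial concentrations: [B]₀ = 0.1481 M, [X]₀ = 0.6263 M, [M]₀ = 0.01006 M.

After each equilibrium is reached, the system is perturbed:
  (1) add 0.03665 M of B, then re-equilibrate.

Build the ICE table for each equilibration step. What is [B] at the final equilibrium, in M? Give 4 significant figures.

[B]_eq = 0.1947 M

Q₀ = 0.02664 vs Keq = 2.2570e-04 ⇒ Q>K, reverse
Step 1:
                    B           X           M
  init         0.1481      0.6263     0.01006
  Δ          0.009963    -0.01993   -0.009963
  eq           0.1581      0.6064  9.7024e-05
  solve Keq expr → x = -0.009963; check Q = 2.2570e-04
Then add 0.03665 M of B.
Step 2:
                    B           X           M
  init         0.1947      0.6064  9.7024e-05
  Δ       -2.2465e-05  4.4931e-05  2.2465e-05
  eq           0.1947      0.6064  1.1949e-04
  solve Keq expr → x = 2.2465e-05; check Q = 2.2570e-04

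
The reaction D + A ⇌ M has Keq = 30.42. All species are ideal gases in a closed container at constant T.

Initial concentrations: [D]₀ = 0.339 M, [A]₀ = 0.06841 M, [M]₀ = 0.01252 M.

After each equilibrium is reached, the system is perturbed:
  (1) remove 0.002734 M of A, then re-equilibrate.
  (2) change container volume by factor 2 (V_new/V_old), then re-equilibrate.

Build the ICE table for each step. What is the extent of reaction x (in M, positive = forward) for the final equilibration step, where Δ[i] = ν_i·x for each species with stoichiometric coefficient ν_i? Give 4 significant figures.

x = -0.003181 M

Q₀ = 0.5399 vs Keq = 30.42 ⇒ Q<K, forward
Step 1:
                  D         A         M
  Initial     0.339   0.06841   0.01252
  Change   -0.05988  -0.05988   0.05988
  Equil      0.2791  0.008527    0.0724
  solve Keq expr → x = 0.05988; check Q = 30.42
Then remove 0.002734 M of A.
Step 2:
                  D         A         M
  Initial    0.2791  0.005793    0.0724
  Change   0.002383  0.002383 -0.002383
  Equil      0.2815  0.008177   0.07002
  solve Keq expr → x = -0.002383; check Q = 30.42
Then change container volume by factor 2 (V_new/V_old).
Step 3:
                  D         A         M
  Initial    0.1408  0.004088   0.03501
  Change   0.003181  0.003181 -0.003181
  Equil      0.1439  0.007269   0.03183
  solve Keq expr → x = -0.003181; check Q = 30.42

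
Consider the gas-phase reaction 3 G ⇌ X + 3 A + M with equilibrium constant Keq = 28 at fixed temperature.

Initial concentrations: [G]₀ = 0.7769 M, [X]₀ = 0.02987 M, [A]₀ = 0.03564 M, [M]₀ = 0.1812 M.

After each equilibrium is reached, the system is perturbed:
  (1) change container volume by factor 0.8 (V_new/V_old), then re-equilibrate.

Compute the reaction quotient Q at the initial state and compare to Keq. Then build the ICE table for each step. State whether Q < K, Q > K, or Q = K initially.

Q₀ = 5.2253e-07; Q < K (proceeds forward)

Q₀ = 5.2253e-07 vs Keq = 28 ⇒ Q<K, forward
Step 1:
                  G         X         A         M
  Initial    0.7769   0.02987   0.03564    0.1812
  Change    -0.6685    0.2228    0.6685    0.2228
  Equil      0.1084    0.2527    0.7042     0.404
  solve Keq expr → x = 0.2228; check Q = 28
Then change container volume by factor 0.8 (V_new/V_old).
Step 2:
                  G         X         A         M
  Initial    0.1355    0.3159    0.8802     0.505
  Change    0.01715 -0.005717  -0.01715 -0.005717
  Equil      0.1526    0.3102     0.863    0.4993
  solve Keq expr → x = -0.005717; check Q = 28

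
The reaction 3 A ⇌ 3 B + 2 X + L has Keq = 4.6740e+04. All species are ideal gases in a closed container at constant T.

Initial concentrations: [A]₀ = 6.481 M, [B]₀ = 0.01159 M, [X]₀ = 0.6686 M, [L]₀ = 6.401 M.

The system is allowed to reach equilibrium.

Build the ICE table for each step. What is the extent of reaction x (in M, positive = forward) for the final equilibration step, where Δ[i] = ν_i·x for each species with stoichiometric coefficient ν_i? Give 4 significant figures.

x = 1.876 M

Q₀ = 1.6365e-08 vs Keq = 4.6740e+04 ⇒ Q<K, forward
Step 1:
                  A         B         X         L
  I           6.481   0.01159    0.6686     6.401
  C          -5.628     5.628     3.752     1.876
  E           0.853      5.64     4.421     8.277
  solve Keq expr → x = 1.876; check Q = 4.6740e+04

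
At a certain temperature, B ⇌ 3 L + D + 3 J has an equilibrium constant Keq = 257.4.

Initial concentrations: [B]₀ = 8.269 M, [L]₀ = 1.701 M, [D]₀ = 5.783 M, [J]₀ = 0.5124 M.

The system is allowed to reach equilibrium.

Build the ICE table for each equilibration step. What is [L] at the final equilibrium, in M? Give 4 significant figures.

Q₀ = 0.4631 vs Keq = 257.4 ⇒ Q<K, forward
Step 1:
                  B         L         D         J
  init        8.269     1.701     5.783    0.5124
  Δ         -0.5234      1.57    0.5234      1.57
  eq          7.746     3.271     6.306     2.083
  solve Keq expr → x = 0.5234; check Q = 257.4

[L]_eq = 3.271 M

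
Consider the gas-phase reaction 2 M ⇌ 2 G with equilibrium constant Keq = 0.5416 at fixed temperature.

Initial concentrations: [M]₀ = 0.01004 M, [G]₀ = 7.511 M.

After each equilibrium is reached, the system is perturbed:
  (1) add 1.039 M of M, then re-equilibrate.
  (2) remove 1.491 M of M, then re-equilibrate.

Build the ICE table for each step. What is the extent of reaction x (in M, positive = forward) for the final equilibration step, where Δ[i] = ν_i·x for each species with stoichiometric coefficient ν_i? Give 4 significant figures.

Q₀ = 5.5966e+05 vs Keq = 0.5416 ⇒ Q>K, reverse
Step 1:
                   M          G
  I          0.01004      7.511
  C            4.323     -4.323
  E            4.333      3.188
  solve Keq expr → x = -2.161; check Q = 0.5416
Then add 1.039 M of M.
Step 2:
                   M          G
  I            5.372      3.188
  C          -0.4405     0.4405
  E            4.931      3.629
  solve Keq expr → x = 0.2202; check Q = 0.5416
Then remove 1.491 M of M.
Step 3:
                   M          G
  I             3.44      3.629
  C           0.6321    -0.6321
  E            4.072      2.997
  solve Keq expr → x = -0.316; check Q = 0.5416

x = -0.316 M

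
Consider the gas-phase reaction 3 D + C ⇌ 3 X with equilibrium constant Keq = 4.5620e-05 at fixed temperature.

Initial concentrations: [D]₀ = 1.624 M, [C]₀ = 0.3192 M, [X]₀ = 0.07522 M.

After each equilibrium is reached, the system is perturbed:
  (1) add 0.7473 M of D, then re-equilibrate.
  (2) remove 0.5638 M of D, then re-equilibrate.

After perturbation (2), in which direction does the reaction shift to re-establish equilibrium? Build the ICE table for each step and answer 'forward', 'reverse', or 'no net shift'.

Q₀ = 3.1130e-04 vs Keq = 4.5620e-05 ⇒ Q>K, reverse
Step 1:
                  D         C         X
  I           1.624    0.3192   0.07522
  C         0.03425   0.01142  -0.03425
  E           1.658    0.3306   0.04097
  solve Keq expr → x = -0.01142; check Q = 4.5620e-05
Then add 0.7473 M of D.
Step 2:
                  D         C         X
  I           2.406    0.3306   0.04097
  C        -0.01767 -0.005892   0.01767
  E           2.388    0.3247   0.05865
  solve Keq expr → x = 0.005892; check Q = 4.5620e-05
Then remove 0.5638 M of D.
Step 3:
                  D         C         X
  I           1.824    0.3247   0.05865
  C         0.01332  0.004438  -0.01332
  E           1.837    0.3292   0.04533
  solve Keq expr → x = -0.004438; check Q = 4.5620e-05

Direction: reverse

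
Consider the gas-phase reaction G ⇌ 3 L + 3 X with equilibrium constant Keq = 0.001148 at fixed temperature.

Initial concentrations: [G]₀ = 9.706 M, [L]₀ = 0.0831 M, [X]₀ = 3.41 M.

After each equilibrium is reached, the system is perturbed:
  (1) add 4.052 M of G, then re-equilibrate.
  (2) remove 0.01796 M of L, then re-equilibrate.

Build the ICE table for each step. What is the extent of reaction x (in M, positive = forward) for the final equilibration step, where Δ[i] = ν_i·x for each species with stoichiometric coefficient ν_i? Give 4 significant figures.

x = 0.005857 M

Q₀ = 0.002344 vs Keq = 0.001148 ⇒ Q>K, reverse
Step 1:
                    G           L           X
  Initial       9.706      0.0831        3.41
  Change     0.005751    -0.01725    -0.01725
  Equil         9.712     0.06585       3.393
  solve Keq expr → x = -0.005751; check Q = 0.001148
Then add 4.052 M of G.
Step 2:
                    G           L           X
  Initial       13.76     0.06585       3.393
  Change    -0.002646    0.007939    0.007939
  Equil         13.76     0.07378       3.401
  solve Keq expr → x = 0.002646; check Q = 0.001148
Then remove 0.01796 M of L.
Step 3:
                    G           L           X
  Initial       13.76     0.05582       3.401
  Change    -0.005857     0.01757     0.01757
  Equil         13.76     0.07339       3.418
  solve Keq expr → x = 0.005857; check Q = 0.001148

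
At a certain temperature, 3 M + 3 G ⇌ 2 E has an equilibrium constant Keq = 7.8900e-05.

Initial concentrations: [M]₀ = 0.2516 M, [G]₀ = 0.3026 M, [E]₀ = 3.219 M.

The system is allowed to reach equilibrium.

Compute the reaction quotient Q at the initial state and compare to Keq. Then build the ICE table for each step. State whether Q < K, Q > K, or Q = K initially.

Q₀ = 2.3480e+04 vs Keq = 7.8900e-05 ⇒ Q>K, reverse
Step 1:
                  M         G         E
  I          0.2516    0.3026     3.219
  C           3.875     3.875    -2.583
  E           4.126     4.177    0.6357
  solve Keq expr → x = -1.292; check Q = 7.8900e-05

Q₀ = 2.3480e+04; Q > K (proceeds reverse)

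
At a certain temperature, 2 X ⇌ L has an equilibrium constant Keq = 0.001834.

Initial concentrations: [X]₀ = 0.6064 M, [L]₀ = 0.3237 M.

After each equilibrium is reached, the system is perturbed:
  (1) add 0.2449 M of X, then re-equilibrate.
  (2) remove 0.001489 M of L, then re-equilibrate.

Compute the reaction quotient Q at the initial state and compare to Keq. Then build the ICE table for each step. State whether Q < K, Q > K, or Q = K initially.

Q₀ = 0.8803; Q > K (proceeds reverse)

Q₀ = 0.8803 vs Keq = 0.001834 ⇒ Q>K, reverse
Step 1:
                   X          L
  I           0.6064     0.3237
  C           0.6417    -0.3208
  E            1.248   0.002857
  solve Keq expr → x = -0.3208; check Q = 0.001834
Then add 0.2449 M of X.
Step 2:
                   X          L
  I            1.493   0.002857
  C        -0.002436   0.001218
  E            1.491   0.004075
  solve Keq expr → x = 0.001218; check Q = 0.001834
Then remove 0.001489 M of L.
Step 3:
                   X          L
  I            1.491   0.002586
  C        -0.002946   0.001473
  E            1.488   0.004059
  solve Keq expr → x = 0.001473; check Q = 0.001834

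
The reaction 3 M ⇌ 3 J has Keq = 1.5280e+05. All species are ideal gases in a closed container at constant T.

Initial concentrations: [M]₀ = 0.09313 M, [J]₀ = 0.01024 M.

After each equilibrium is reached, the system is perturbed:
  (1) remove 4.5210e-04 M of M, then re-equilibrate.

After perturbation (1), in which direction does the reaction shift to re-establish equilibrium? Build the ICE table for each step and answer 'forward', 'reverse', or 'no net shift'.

Direction: reverse

Q₀ = 0.001329 vs Keq = 1.5280e+05 ⇒ Q<K, forward
Step 1:
                    M           J
  Initial     0.09313     0.01024
  Change     -0.09123     0.09123
  Equil      0.001898      0.1015
  solve Keq expr → x = 0.03041; check Q = 1.5280e+05
Then remove 4.5210e-04 M of M.
Step 2:
                    M           J
  Initial    0.001446      0.1015
  Change   4.4380e-04 -4.4380e-04
  Equil       0.00189       0.101
  solve Keq expr → x = -1.4793e-04; check Q = 1.5280e+05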